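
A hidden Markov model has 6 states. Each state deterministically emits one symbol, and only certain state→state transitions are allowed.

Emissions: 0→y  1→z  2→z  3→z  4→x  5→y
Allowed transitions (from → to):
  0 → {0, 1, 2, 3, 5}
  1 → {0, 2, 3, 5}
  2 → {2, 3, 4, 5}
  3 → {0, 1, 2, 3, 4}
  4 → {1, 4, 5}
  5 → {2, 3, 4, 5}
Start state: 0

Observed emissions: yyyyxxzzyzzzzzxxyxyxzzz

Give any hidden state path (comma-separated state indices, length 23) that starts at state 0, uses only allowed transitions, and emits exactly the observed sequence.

0,0,5,5,4,4,1,3,0,3,3,1,2,2,4,4,5,4,5,4,1,2,2

  0: obs=y cand={0,5} pick 0 [start]
  1: obs=y cand={0,5} pick 0 [0->0 ok]
  2: obs=y cand={0,5} pick 5 [0->5 ok]
  3: obs=y cand={0,5} pick 5 [5->5 ok]
  4: obs=x cand={4} pick 4 [5->4 ok]
  5: obs=x cand={4} pick 4 [4->4 ok]
  6: obs=z cand={1,2,3} pick 1 [4->1 ok]
  7: obs=z cand={1,2,3} pick 3 [1->3 ok]
  8: obs=y cand={0,5} pick 0 [3->0 ok]
  9: obs=z cand={1,2,3} pick 3 [0->3 ok]
  10: obs=z cand={1,2,3} pick 3 [3->3 ok]
  11: obs=z cand={1,2,3} pick 1 [3->1 ok]
  12: obs=z cand={1,2,3} pick 2 [1->2 ok]
  13: obs=z cand={1,2,3} pick 2 [2->2 ok]
  14: obs=x cand={4} pick 4 [2->4 ok]
  15: obs=x cand={4} pick 4 [4->4 ok]
  16: obs=y cand={0,5} pick 5 [4->5 ok]
  17: obs=x cand={4} pick 4 [5->4 ok]
  18: obs=y cand={0,5} pick 5 [4->5 ok]
  19: obs=x cand={4} pick 4 [5->4 ok]
  20: obs=z cand={1,2,3} pick 1 [4->1 ok]
  21: obs=z cand={1,2,3} pick 2 [1->2 ok]
  22: obs=z cand={1,2,3} pick 2 [2->2 ok]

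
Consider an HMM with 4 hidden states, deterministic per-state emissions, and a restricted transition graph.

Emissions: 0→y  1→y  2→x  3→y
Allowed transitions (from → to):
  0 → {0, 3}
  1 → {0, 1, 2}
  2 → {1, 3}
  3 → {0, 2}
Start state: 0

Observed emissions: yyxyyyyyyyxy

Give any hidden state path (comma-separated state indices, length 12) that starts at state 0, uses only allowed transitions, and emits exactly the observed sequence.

  t0 'y' -> {0,1,3}, take 0 (start)
  t1 'y' -> {0,1,3}, take 3 (0->3 ok)
  t2 'x' -> {2}, take 2 (3->2 ok)
  t3 'y' -> {0,1,3}, take 1 (2->1 ok)
  t4 'y' -> {0,1,3}, take 1 (1->1 ok)
  t5 'y' -> {0,1,3}, take 0 (1->0 ok)
  t6 'y' -> {0,1,3}, take 3 (0->3 ok)
  t7 'y' -> {0,1,3}, take 0 (3->0 ok)
  t8 'y' -> {0,1,3}, take 0 (0->0 ok)
  t9 'y' -> {0,1,3}, take 3 (0->3 ok)
  t10 'x' -> {2}, take 2 (3->2 ok)
  t11 'y' -> {0,1,3}, take 1 (2->1 ok)

0,3,2,1,1,0,3,0,0,3,2,1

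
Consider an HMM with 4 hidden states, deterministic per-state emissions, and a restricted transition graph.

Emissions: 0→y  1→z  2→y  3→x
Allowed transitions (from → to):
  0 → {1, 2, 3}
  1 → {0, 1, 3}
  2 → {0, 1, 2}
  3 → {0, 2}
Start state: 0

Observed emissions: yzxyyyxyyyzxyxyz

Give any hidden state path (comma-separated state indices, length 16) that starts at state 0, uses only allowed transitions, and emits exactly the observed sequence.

0,1,3,2,2,0,3,2,0,2,1,3,0,3,2,1

  [0] y  {0,2}  => 0  start
  [1] z  {1}  => 1  0->1 ok
  [2] x  {3}  => 3  1->3 ok
  [3] y  {0,2}  => 2  3->2 ok
  [4] y  {0,2}  => 2  2->2 ok
  [5] y  {0,2}  => 0  2->0 ok
  [6] x  {3}  => 3  0->3 ok
  [7] y  {0,2}  => 2  3->2 ok
  [8] y  {0,2}  => 0  2->0 ok
  [9] y  {0,2}  => 2  0->2 ok
  [10] z  {1}  => 1  2->1 ok
  [11] x  {3}  => 3  1->3 ok
  [12] y  {0,2}  => 0  3->0 ok
  [13] x  {3}  => 3  0->3 ok
  [14] y  {0,2}  => 2  3->2 ok
  [15] z  {1}  => 1  2->1 ok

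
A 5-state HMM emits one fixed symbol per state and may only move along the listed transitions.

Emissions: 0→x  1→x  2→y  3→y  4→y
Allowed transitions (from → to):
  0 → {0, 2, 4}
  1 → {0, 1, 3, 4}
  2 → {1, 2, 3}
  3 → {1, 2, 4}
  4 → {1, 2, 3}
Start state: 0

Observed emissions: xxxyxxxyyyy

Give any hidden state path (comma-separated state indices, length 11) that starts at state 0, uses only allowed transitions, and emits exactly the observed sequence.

  pos 0: x in {0,1}, choose 0; start
  pos 1: x in {0,1}, choose 0; 0->0 ok
  pos 2: x in {0,1}, choose 0; 0->0 ok
  pos 3: y in {2,3,4}, choose 2; 0->2 ok
  pos 4: x in {0,1}, choose 1; 2->1 ok
  pos 5: x in {0,1}, choose 1; 1->1 ok
  pos 6: x in {0,1}, choose 0; 1->0 ok
  pos 7: y in {2,3,4}, choose 4; 0->4 ok
  pos 8: y in {2,3,4}, choose 2; 4->2 ok
  pos 9: y in {2,3,4}, choose 2; 2->2 ok
  pos 10: y in {2,3,4}, choose 3; 2->3 ok

0,0,0,2,1,1,0,4,2,2,3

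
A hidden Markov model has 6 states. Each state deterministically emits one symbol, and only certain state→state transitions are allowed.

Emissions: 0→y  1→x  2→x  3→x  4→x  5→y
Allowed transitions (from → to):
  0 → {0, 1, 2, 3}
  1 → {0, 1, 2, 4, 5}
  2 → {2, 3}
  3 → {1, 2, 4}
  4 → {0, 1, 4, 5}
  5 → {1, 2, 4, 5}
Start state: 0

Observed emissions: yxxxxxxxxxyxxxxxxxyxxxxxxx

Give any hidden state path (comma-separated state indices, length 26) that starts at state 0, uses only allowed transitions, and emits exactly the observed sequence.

  [0] y  {0,5}  => 0  start
  [1] x  {1,2,3,4}  => 3  0->3 ok
  [2] x  {1,2,3,4}  => 2  3->2 ok
  [3] x  {1,2,3,4}  => 3  2->3 ok
  [4] x  {1,2,3,4}  => 2  3->2 ok
  [5] x  {1,2,3,4}  => 3  2->3 ok
  [6] x  {1,2,3,4}  => 1  3->1 ok
  [7] x  {1,2,3,4}  => 1  1->1 ok
  [8] x  {1,2,3,4}  => 4  1->4 ok
  [9] x  {1,2,3,4}  => 4  4->4 ok
  [10] y  {0,5}  => 0  4->0 ok
  [11] x  {1,2,3,4}  => 3  0->3 ok
  [12] x  {1,2,3,4}  => 2  3->2 ok
  [13] x  {1,2,3,4}  => 2  2->2 ok
  [14] x  {1,2,3,4}  => 3  2->3 ok
  [15] x  {1,2,3,4}  => 2  3->2 ok
  [16] x  {1,2,3,4}  => 3  2->3 ok
  [17] x  {1,2,3,4}  => 1  3->1 ok
  [18] y  {0,5}  => 5  1->5 ok
  [19] x  {1,2,3,4}  => 2  5->2 ok
  [20] x  {1,2,3,4}  => 3  2->3 ok
  [21] x  {1,2,3,4}  => 4  3->4 ok
  [22] x  {1,2,3,4}  => 4  4->4 ok
  [23] x  {1,2,3,4}  => 1  4->1 ok
  [24] x  {1,2,3,4}  => 1  1->1 ok
  [25] x  {1,2,3,4}  => 2  1->2 ok

0,3,2,3,2,3,1,1,4,4,0,3,2,2,3,2,3,1,5,2,3,4,4,1,1,2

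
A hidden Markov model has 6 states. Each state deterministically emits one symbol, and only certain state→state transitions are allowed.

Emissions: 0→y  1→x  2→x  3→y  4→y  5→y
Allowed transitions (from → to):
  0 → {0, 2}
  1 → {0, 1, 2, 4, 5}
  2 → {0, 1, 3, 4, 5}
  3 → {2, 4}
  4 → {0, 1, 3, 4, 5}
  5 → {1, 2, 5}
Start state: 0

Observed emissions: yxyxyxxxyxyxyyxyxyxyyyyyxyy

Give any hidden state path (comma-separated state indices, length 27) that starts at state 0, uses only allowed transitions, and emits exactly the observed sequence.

  t0 'y' -> {0,3,4,5}, take 0 (start)
  t1 'x' -> {1,2}, take 2 (0->2 ok)
  t2 'y' -> {0,3,4,5}, take 5 (2->5 ok)
  t3 'x' -> {1,2}, take 2 (5->2 ok)
  t4 'y' -> {0,3,4,5}, take 4 (2->4 ok)
  t5 'x' -> {1,2}, take 1 (4->1 ok)
  t6 'x' -> {1,2}, take 1 (1->1 ok)
  t7 'x' -> {1,2}, take 2 (1->2 ok)
  t8 'y' -> {0,3,4,5}, take 0 (2->0 ok)
  t9 'x' -> {1,2}, take 2 (0->2 ok)
  t10 'y' -> {0,3,4,5}, take 0 (2->0 ok)
  t11 'x' -> {1,2}, take 2 (0->2 ok)
  t12 'y' -> {0,3,4,5}, take 0 (2->0 ok)
  t13 'y' -> {0,3,4,5}, take 0 (0->0 ok)
  t14 'x' -> {1,2}, take 2 (0->2 ok)
  t15 'y' -> {0,3,4,5}, take 4 (2->4 ok)
  t16 'x' -> {1,2}, take 1 (4->1 ok)
  t17 'y' -> {0,3,4,5}, take 5 (1->5 ok)
  t18 'x' -> {1,2}, take 2 (5->2 ok)
  t19 'y' -> {0,3,4,5}, take 3 (2->3 ok)
  t20 'y' -> {0,3,4,5}, take 4 (3->4 ok)
  t21 'y' -> {0,3,4,5}, take 4 (4->4 ok)
  t22 'y' -> {0,3,4,5}, take 5 (4->5 ok)
  t23 'y' -> {0,3,4,5}, take 5 (5->5 ok)
  t24 'x' -> {1,2}, take 1 (5->1 ok)
  t25 'y' -> {0,3,4,5}, take 5 (1->5 ok)
  t26 'y' -> {0,3,4,5}, take 5 (5->5 ok)

0,2,5,2,4,1,1,2,0,2,0,2,0,0,2,4,1,5,2,3,4,4,5,5,1,5,5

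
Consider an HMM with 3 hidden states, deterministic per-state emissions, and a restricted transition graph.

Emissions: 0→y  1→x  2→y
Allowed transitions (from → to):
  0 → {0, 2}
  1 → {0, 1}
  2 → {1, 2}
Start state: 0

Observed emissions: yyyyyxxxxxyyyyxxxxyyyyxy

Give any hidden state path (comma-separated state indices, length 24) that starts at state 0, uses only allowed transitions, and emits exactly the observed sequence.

  t0 'y' -> {0,2}, take 0 (start)
  t1 'y' -> {0,2}, take 0 (0->0 ok)
  t2 'y' -> {0,2}, take 0 (0->0 ok)
  t3 'y' -> {0,2}, take 2 (0->2 ok)
  t4 'y' -> {0,2}, take 2 (2->2 ok)
  t5 'x' -> {1}, take 1 (2->1 ok)
  t6 'x' -> {1}, take 1 (1->1 ok)
  t7 'x' -> {1}, take 1 (1->1 ok)
  t8 'x' -> {1}, take 1 (1->1 ok)
  t9 'x' -> {1}, take 1 (1->1 ok)
  t10 'y' -> {0,2}, take 0 (1->0 ok)
  t11 'y' -> {0,2}, take 0 (0->0 ok)
  t12 'y' -> {0,2}, take 0 (0->0 ok)
  t13 'y' -> {0,2}, take 2 (0->2 ok)
  t14 'x' -> {1}, take 1 (2->1 ok)
  t15 'x' -> {1}, take 1 (1->1 ok)
  t16 'x' -> {1}, take 1 (1->1 ok)
  t17 'x' -> {1}, take 1 (1->1 ok)
  t18 'y' -> {0,2}, take 0 (1->0 ok)
  t19 'y' -> {0,2}, take 0 (0->0 ok)
  t20 'y' -> {0,2}, take 0 (0->0 ok)
  t21 'y' -> {0,2}, take 2 (0->2 ok)
  t22 'x' -> {1}, take 1 (2->1 ok)
  t23 'y' -> {0,2}, take 0 (1->0 ok)

0,0,0,2,2,1,1,1,1,1,0,0,0,2,1,1,1,1,0,0,0,2,1,0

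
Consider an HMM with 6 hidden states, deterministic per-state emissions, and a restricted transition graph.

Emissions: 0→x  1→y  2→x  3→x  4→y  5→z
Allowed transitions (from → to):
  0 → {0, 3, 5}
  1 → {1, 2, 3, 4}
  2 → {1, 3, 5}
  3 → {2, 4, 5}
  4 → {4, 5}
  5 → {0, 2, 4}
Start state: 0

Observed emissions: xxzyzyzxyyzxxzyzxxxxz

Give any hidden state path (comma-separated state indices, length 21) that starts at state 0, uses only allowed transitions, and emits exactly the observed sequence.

0,3,5,4,5,4,5,2,1,4,5,0,3,5,4,5,0,0,3,2,5

  t0 'x' -> {0,2,3}, take 0 (start)
  t1 'x' -> {0,2,3}, take 3 (0->3 ok)
  t2 'z' -> {5}, take 5 (3->5 ok)
  t3 'y' -> {1,4}, take 4 (5->4 ok)
  t4 'z' -> {5}, take 5 (4->5 ok)
  t5 'y' -> {1,4}, take 4 (5->4 ok)
  t6 'z' -> {5}, take 5 (4->5 ok)
  t7 'x' -> {0,2,3}, take 2 (5->2 ok)
  t8 'y' -> {1,4}, take 1 (2->1 ok)
  t9 'y' -> {1,4}, take 4 (1->4 ok)
  t10 'z' -> {5}, take 5 (4->5 ok)
  t11 'x' -> {0,2,3}, take 0 (5->0 ok)
  t12 'x' -> {0,2,3}, take 3 (0->3 ok)
  t13 'z' -> {5}, take 5 (3->5 ok)
  t14 'y' -> {1,4}, take 4 (5->4 ok)
  t15 'z' -> {5}, take 5 (4->5 ok)
  t16 'x' -> {0,2,3}, take 0 (5->0 ok)
  t17 'x' -> {0,2,3}, take 0 (0->0 ok)
  t18 'x' -> {0,2,3}, take 3 (0->3 ok)
  t19 'x' -> {0,2,3}, take 2 (3->2 ok)
  t20 'z' -> {5}, take 5 (2->5 ok)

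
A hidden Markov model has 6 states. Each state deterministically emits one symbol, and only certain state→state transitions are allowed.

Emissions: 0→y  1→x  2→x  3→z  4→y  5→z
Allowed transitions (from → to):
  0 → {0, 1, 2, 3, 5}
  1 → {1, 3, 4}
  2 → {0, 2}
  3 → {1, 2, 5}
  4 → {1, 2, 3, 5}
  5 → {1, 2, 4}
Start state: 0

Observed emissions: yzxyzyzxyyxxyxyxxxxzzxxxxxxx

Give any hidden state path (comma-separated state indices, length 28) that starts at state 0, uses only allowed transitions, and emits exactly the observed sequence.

0,3,2,0,5,4,5,2,0,0,2,2,0,2,0,1,1,1,1,3,5,2,2,2,2,2,2,2

  t0 'y' -> {0,4}, take 0 (start)
  t1 'z' -> {3,5}, take 3 (0->3 ok)
  t2 'x' -> {1,2}, take 2 (3->2 ok)
  t3 'y' -> {0,4}, take 0 (2->0 ok)
  t4 'z' -> {3,5}, take 5 (0->5 ok)
  t5 'y' -> {0,4}, take 4 (5->4 ok)
  t6 'z' -> {3,5}, take 5 (4->5 ok)
  t7 'x' -> {1,2}, take 2 (5->2 ok)
  t8 'y' -> {0,4}, take 0 (2->0 ok)
  t9 'y' -> {0,4}, take 0 (0->0 ok)
  t10 'x' -> {1,2}, take 2 (0->2 ok)
  t11 'x' -> {1,2}, take 2 (2->2 ok)
  t12 'y' -> {0,4}, take 0 (2->0 ok)
  t13 'x' -> {1,2}, take 2 (0->2 ok)
  t14 'y' -> {0,4}, take 0 (2->0 ok)
  t15 'x' -> {1,2}, take 1 (0->1 ok)
  t16 'x' -> {1,2}, take 1 (1->1 ok)
  t17 'x' -> {1,2}, take 1 (1->1 ok)
  t18 'x' -> {1,2}, take 1 (1->1 ok)
  t19 'z' -> {3,5}, take 3 (1->3 ok)
  t20 'z' -> {3,5}, take 5 (3->5 ok)
  t21 'x' -> {1,2}, take 2 (5->2 ok)
  t22 'x' -> {1,2}, take 2 (2->2 ok)
  t23 'x' -> {1,2}, take 2 (2->2 ok)
  t24 'x' -> {1,2}, take 2 (2->2 ok)
  t25 'x' -> {1,2}, take 2 (2->2 ok)
  t26 'x' -> {1,2}, take 2 (2->2 ok)
  t27 'x' -> {1,2}, take 2 (2->2 ok)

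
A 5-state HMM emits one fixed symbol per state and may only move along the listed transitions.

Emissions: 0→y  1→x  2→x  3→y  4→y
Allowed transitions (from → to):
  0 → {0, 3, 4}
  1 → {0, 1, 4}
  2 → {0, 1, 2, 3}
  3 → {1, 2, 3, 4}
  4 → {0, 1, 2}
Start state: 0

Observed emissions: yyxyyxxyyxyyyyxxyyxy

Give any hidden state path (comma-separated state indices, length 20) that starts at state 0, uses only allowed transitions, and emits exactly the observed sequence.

0,3,1,0,4,2,2,0,3,2,0,4,0,3,2,2,0,4,2,0

  0: obs=y cand={0,3,4} pick 0 [start]
  1: obs=y cand={0,3,4} pick 3 [0->3 ok]
  2: obs=x cand={1,2} pick 1 [3->1 ok]
  3: obs=y cand={0,3,4} pick 0 [1->0 ok]
  4: obs=y cand={0,3,4} pick 4 [0->4 ok]
  5: obs=x cand={1,2} pick 2 [4->2 ok]
  6: obs=x cand={1,2} pick 2 [2->2 ok]
  7: obs=y cand={0,3,4} pick 0 [2->0 ok]
  8: obs=y cand={0,3,4} pick 3 [0->3 ok]
  9: obs=x cand={1,2} pick 2 [3->2 ok]
  10: obs=y cand={0,3,4} pick 0 [2->0 ok]
  11: obs=y cand={0,3,4} pick 4 [0->4 ok]
  12: obs=y cand={0,3,4} pick 0 [4->0 ok]
  13: obs=y cand={0,3,4} pick 3 [0->3 ok]
  14: obs=x cand={1,2} pick 2 [3->2 ok]
  15: obs=x cand={1,2} pick 2 [2->2 ok]
  16: obs=y cand={0,3,4} pick 0 [2->0 ok]
  17: obs=y cand={0,3,4} pick 4 [0->4 ok]
  18: obs=x cand={1,2} pick 2 [4->2 ok]
  19: obs=y cand={0,3,4} pick 0 [2->0 ok]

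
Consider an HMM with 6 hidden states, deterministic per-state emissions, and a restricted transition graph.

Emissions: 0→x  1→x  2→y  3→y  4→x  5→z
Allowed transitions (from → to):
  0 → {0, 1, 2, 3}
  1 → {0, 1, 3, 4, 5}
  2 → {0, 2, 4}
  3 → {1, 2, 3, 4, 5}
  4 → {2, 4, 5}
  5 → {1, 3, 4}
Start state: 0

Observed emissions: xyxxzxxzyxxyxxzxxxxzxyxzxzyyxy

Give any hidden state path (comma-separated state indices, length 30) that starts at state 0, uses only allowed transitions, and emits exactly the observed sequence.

  t0 'x' -> {0,1,4}, take 0 (start)
  t1 'y' -> {2,3}, take 3 (0->3 ok)
  t2 'x' -> {0,1,4}, take 4 (3->4 ok)
  t3 'x' -> {0,1,4}, take 4 (4->4 ok)
  t4 'z' -> {5}, take 5 (4->5 ok)
  t5 'x' -> {0,1,4}, take 1 (5->1 ok)
  t6 'x' -> {0,1,4}, take 4 (1->4 ok)
  t7 'z' -> {5}, take 5 (4->5 ok)
  t8 'y' -> {2,3}, take 3 (5->3 ok)
  t9 'x' -> {0,1,4}, take 1 (3->1 ok)
  t10 'x' -> {0,1,4}, take 0 (1->0 ok)
  t11 'y' -> {2,3}, take 2 (0->2 ok)
  t12 'x' -> {0,1,4}, take 4 (2->4 ok)
  t13 'x' -> {0,1,4}, take 4 (4->4 ok)
  t14 'z' -> {5}, take 5 (4->5 ok)
  t15 'x' -> {0,1,4}, take 1 (5->1 ok)
  t16 'x' -> {0,1,4}, take 1 (1->1 ok)
  t17 'x' -> {0,1,4}, take 0 (1->0 ok)
  t18 'x' -> {0,1,4}, take 1 (0->1 ok)
  t19 'z' -> {5}, take 5 (1->5 ok)
  t20 'x' -> {0,1,4}, take 1 (5->1 ok)
  t21 'y' -> {2,3}, take 3 (1->3 ok)
  t22 'x' -> {0,1,4}, take 4 (3->4 ok)
  t23 'z' -> {5}, take 5 (4->5 ok)
  t24 'x' -> {0,1,4}, take 1 (5->1 ok)
  t25 'z' -> {5}, take 5 (1->5 ok)
  t26 'y' -> {2,3}, take 3 (5->3 ok)
  t27 'y' -> {2,3}, take 2 (3->2 ok)
  t28 'x' -> {0,1,4}, take 0 (2->0 ok)
  t29 'y' -> {2,3}, take 3 (0->3 ok)

0,3,4,4,5,1,4,5,3,1,0,2,4,4,5,1,1,0,1,5,1,3,4,5,1,5,3,2,0,3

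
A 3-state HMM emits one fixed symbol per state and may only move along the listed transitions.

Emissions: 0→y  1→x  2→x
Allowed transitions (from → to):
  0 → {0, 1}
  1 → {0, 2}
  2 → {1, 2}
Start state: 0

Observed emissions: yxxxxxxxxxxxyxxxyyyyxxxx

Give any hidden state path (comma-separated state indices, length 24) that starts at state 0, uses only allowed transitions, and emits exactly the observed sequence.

  0: obs=y cand={0} pick 0 [start]
  1: obs=x cand={1,2} pick 1 [0->1 ok]
  2: obs=x cand={1,2} pick 2 [1->2 ok]
  3: obs=x cand={1,2} pick 2 [2->2 ok]
  4: obs=x cand={1,2} pick 2 [2->2 ok]
  5: obs=x cand={1,2} pick 2 [2->2 ok]
  6: obs=x cand={1,2} pick 2 [2->2 ok]
  7: obs=x cand={1,2} pick 2 [2->2 ok]
  8: obs=x cand={1,2} pick 1 [2->1 ok]
  9: obs=x cand={1,2} pick 2 [1->2 ok]
  10: obs=x cand={1,2} pick 2 [2->2 ok]
  11: obs=x cand={1,2} pick 1 [2->1 ok]
  12: obs=y cand={0} pick 0 [1->0 ok]
  13: obs=x cand={1,2} pick 1 [0->1 ok]
  14: obs=x cand={1,2} pick 2 [1->2 ok]
  15: obs=x cand={1,2} pick 1 [2->1 ok]
  16: obs=y cand={0} pick 0 [1->0 ok]
  17: obs=y cand={0} pick 0 [0->0 ok]
  18: obs=y cand={0} pick 0 [0->0 ok]
  19: obs=y cand={0} pick 0 [0->0 ok]
  20: obs=x cand={1,2} pick 1 [0->1 ok]
  21: obs=x cand={1,2} pick 2 [1->2 ok]
  22: obs=x cand={1,2} pick 1 [2->1 ok]
  23: obs=x cand={1,2} pick 2 [1->2 ok]

0,1,2,2,2,2,2,2,1,2,2,1,0,1,2,1,0,0,0,0,1,2,1,2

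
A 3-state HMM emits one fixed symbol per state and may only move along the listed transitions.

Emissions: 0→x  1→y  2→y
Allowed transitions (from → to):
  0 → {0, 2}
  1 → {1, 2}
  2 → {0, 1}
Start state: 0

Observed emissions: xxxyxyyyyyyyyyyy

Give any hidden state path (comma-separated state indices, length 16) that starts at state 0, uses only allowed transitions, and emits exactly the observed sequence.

  0: obs=x cand={0} pick 0 [start]
  1: obs=x cand={0} pick 0 [0->0 ok]
  2: obs=x cand={0} pick 0 [0->0 ok]
  3: obs=y cand={1,2} pick 2 [0->2 ok]
  4: obs=x cand={0} pick 0 [2->0 ok]
  5: obs=y cand={1,2} pick 2 [0->2 ok]
  6: obs=y cand={1,2} pick 1 [2->1 ok]
  7: obs=y cand={1,2} pick 2 [1->2 ok]
  8: obs=y cand={1,2} pick 1 [2->1 ok]
  9: obs=y cand={1,2} pick 2 [1->2 ok]
  10: obs=y cand={1,2} pick 1 [2->1 ok]
  11: obs=y cand={1,2} pick 1 [1->1 ok]
  12: obs=y cand={1,2} pick 1 [1->1 ok]
  13: obs=y cand={1,2} pick 1 [1->1 ok]
  14: obs=y cand={1,2} pick 1 [1->1 ok]
  15: obs=y cand={1,2} pick 2 [1->2 ok]

0,0,0,2,0,2,1,2,1,2,1,1,1,1,1,2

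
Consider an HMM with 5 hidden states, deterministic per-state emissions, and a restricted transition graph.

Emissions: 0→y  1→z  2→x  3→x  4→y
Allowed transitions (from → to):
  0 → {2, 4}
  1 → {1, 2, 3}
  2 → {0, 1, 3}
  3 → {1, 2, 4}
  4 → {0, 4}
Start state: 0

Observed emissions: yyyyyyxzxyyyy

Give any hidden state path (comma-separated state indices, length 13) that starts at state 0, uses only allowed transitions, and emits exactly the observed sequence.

  t0 'y' -> {0,4}, take 0 (start)
  t1 'y' -> {0,4}, take 4 (0->4 ok)
  t2 'y' -> {0,4}, take 4 (4->4 ok)
  t3 'y' -> {0,4}, take 0 (4->0 ok)
  t4 'y' -> {0,4}, take 4 (0->4 ok)
  t5 'y' -> {0,4}, take 0 (4->0 ok)
  t6 'x' -> {2,3}, take 2 (0->2 ok)
  t7 'z' -> {1}, take 1 (2->1 ok)
  t8 'x' -> {2,3}, take 3 (1->3 ok)
  t9 'y' -> {0,4}, take 4 (3->4 ok)
  t10 'y' -> {0,4}, take 0 (4->0 ok)
  t11 'y' -> {0,4}, take 4 (0->4 ok)
  t12 'y' -> {0,4}, take 0 (4->0 ok)

0,4,4,0,4,0,2,1,3,4,0,4,0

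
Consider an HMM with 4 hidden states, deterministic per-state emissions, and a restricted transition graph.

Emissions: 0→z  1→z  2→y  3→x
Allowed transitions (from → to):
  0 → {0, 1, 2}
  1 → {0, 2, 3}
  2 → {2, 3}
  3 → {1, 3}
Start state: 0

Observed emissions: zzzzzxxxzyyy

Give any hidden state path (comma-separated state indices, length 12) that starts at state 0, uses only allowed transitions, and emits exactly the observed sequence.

0,0,0,0,1,3,3,3,1,2,2,2

  pos 0: z in {0,1}, choose 0; start
  pos 1: z in {0,1}, choose 0; 0->0 ok
  pos 2: z in {0,1}, choose 0; 0->0 ok
  pos 3: z in {0,1}, choose 0; 0->0 ok
  pos 4: z in {0,1}, choose 1; 0->1 ok
  pos 5: x in {3}, choose 3; 1->3 ok
  pos 6: x in {3}, choose 3; 3->3 ok
  pos 7: x in {3}, choose 3; 3->3 ok
  pos 8: z in {0,1}, choose 1; 3->1 ok
  pos 9: y in {2}, choose 2; 1->2 ok
  pos 10: y in {2}, choose 2; 2->2 ok
  pos 11: y in {2}, choose 2; 2->2 ok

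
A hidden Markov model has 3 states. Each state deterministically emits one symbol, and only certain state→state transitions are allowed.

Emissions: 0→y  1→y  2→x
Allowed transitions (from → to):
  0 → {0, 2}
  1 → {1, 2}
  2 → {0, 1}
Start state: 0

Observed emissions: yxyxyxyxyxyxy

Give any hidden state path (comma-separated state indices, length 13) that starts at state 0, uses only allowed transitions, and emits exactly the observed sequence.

  t0 'y' -> {0,1}, take 0 (start)
  t1 'x' -> {2}, take 2 (0->2 ok)
  t2 'y' -> {0,1}, take 1 (2->1 ok)
  t3 'x' -> {2}, take 2 (1->2 ok)
  t4 'y' -> {0,1}, take 0 (2->0 ok)
  t5 'x' -> {2}, take 2 (0->2 ok)
  t6 'y' -> {0,1}, take 1 (2->1 ok)
  t7 'x' -> {2}, take 2 (1->2 ok)
  t8 'y' -> {0,1}, take 1 (2->1 ok)
  t9 'x' -> {2}, take 2 (1->2 ok)
  t10 'y' -> {0,1}, take 1 (2->1 ok)
  t11 'x' -> {2}, take 2 (1->2 ok)
  t12 'y' -> {0,1}, take 1 (2->1 ok)

0,2,1,2,0,2,1,2,1,2,1,2,1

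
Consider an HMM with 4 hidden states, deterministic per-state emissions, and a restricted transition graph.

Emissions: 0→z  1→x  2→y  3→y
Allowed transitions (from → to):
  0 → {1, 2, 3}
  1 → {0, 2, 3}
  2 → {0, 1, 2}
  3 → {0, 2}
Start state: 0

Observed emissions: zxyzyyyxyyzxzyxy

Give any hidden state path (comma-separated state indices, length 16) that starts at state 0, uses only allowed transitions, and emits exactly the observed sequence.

0,1,3,0,2,2,2,1,3,2,0,1,0,2,1,2

  t0 'z' -> {0}, take 0 (start)
  t1 'x' -> {1}, take 1 (0->1 ok)
  t2 'y' -> {2,3}, take 3 (1->3 ok)
  t3 'z' -> {0}, take 0 (3->0 ok)
  t4 'y' -> {2,3}, take 2 (0->2 ok)
  t5 'y' -> {2,3}, take 2 (2->2 ok)
  t6 'y' -> {2,3}, take 2 (2->2 ok)
  t7 'x' -> {1}, take 1 (2->1 ok)
  t8 'y' -> {2,3}, take 3 (1->3 ok)
  t9 'y' -> {2,3}, take 2 (3->2 ok)
  t10 'z' -> {0}, take 0 (2->0 ok)
  t11 'x' -> {1}, take 1 (0->1 ok)
  t12 'z' -> {0}, take 0 (1->0 ok)
  t13 'y' -> {2,3}, take 2 (0->2 ok)
  t14 'x' -> {1}, take 1 (2->1 ok)
  t15 'y' -> {2,3}, take 2 (1->2 ok)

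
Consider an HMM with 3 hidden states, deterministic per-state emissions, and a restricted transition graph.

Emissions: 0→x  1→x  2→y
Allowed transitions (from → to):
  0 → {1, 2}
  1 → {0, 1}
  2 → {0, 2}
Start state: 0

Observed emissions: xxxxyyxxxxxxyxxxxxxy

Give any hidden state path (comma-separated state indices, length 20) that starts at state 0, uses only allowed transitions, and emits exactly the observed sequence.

0,1,1,0,2,2,0,1,0,1,1,0,2,0,1,1,0,1,0,2

  0: obs=x cand={0,1} pick 0 [start]
  1: obs=x cand={0,1} pick 1 [0->1 ok]
  2: obs=x cand={0,1} pick 1 [1->1 ok]
  3: obs=x cand={0,1} pick 0 [1->0 ok]
  4: obs=y cand={2} pick 2 [0->2 ok]
  5: obs=y cand={2} pick 2 [2->2 ok]
  6: obs=x cand={0,1} pick 0 [2->0 ok]
  7: obs=x cand={0,1} pick 1 [0->1 ok]
  8: obs=x cand={0,1} pick 0 [1->0 ok]
  9: obs=x cand={0,1} pick 1 [0->1 ok]
  10: obs=x cand={0,1} pick 1 [1->1 ok]
  11: obs=x cand={0,1} pick 0 [1->0 ok]
  12: obs=y cand={2} pick 2 [0->2 ok]
  13: obs=x cand={0,1} pick 0 [2->0 ok]
  14: obs=x cand={0,1} pick 1 [0->1 ok]
  15: obs=x cand={0,1} pick 1 [1->1 ok]
  16: obs=x cand={0,1} pick 0 [1->0 ok]
  17: obs=x cand={0,1} pick 1 [0->1 ok]
  18: obs=x cand={0,1} pick 0 [1->0 ok]
  19: obs=y cand={2} pick 2 [0->2 ok]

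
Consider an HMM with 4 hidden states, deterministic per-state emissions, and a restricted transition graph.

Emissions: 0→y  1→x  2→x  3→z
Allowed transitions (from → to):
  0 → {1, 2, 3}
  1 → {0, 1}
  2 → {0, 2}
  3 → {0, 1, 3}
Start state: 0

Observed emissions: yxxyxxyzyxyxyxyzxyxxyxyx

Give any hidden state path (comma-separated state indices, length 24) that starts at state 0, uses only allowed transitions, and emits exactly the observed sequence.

  [0] y  {0}  => 0  start
  [1] x  {1,2}  => 1  0->1 ok
  [2] x  {1,2}  => 1  1->1 ok
  [3] y  {0}  => 0  1->0 ok
  [4] x  {1,2}  => 2  0->2 ok
  [5] x  {1,2}  => 2  2->2 ok
  [6] y  {0}  => 0  2->0 ok
  [7] z  {3}  => 3  0->3 ok
  [8] y  {0}  => 0  3->0 ok
  [9] x  {1,2}  => 1  0->1 ok
  [10] y  {0}  => 0  1->0 ok
  [11] x  {1,2}  => 1  0->1 ok
  [12] y  {0}  => 0  1->0 ok
  [13] x  {1,2}  => 1  0->1 ok
  [14] y  {0}  => 0  1->0 ok
  [15] z  {3}  => 3  0->3 ok
  [16] x  {1,2}  => 1  3->1 ok
  [17] y  {0}  => 0  1->0 ok
  [18] x  {1,2}  => 1  0->1 ok
  [19] x  {1,2}  => 1  1->1 ok
  [20] y  {0}  => 0  1->0 ok
  [21] x  {1,2}  => 1  0->1 ok
  [22] y  {0}  => 0  1->0 ok
  [23] x  {1,2}  => 2  0->2 ok

0,1,1,0,2,2,0,3,0,1,0,1,0,1,0,3,1,0,1,1,0,1,0,2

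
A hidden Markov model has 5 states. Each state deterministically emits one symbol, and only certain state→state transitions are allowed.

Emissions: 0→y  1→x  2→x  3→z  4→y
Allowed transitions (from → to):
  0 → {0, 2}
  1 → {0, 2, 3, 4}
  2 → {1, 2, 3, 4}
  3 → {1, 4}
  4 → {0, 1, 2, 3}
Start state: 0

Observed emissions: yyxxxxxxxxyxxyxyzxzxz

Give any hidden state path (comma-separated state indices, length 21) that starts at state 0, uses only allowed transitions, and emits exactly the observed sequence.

  0: obs=y cand={0,4} pick 0 [start]
  1: obs=y cand={0,4} pick 0 [0->0 ok]
  2: obs=x cand={1,2} pick 2 [0->2 ok]
  3: obs=x cand={1,2} pick 1 [2->1 ok]
  4: obs=x cand={1,2} pick 2 [1->2 ok]
  5: obs=x cand={1,2} pick 2 [2->2 ok]
  6: obs=x cand={1,2} pick 2 [2->2 ok]
  7: obs=x cand={1,2} pick 2 [2->2 ok]
  8: obs=x cand={1,2} pick 2 [2->2 ok]
  9: obs=x cand={1,2} pick 2 [2->2 ok]
  10: obs=y cand={0,4} pick 4 [2->4 ok]
  11: obs=x cand={1,2} pick 2 [4->2 ok]
  12: obs=x cand={1,2} pick 2 [2->2 ok]
  13: obs=y cand={0,4} pick 4 [2->4 ok]
  14: obs=x cand={1,2} pick 1 [4->1 ok]
  15: obs=y cand={0,4} pick 4 [1->4 ok]
  16: obs=z cand={3} pick 3 [4->3 ok]
  17: obs=x cand={1,2} pick 1 [3->1 ok]
  18: obs=z cand={3} pick 3 [1->3 ok]
  19: obs=x cand={1,2} pick 1 [3->1 ok]
  20: obs=z cand={3} pick 3 [1->3 ok]

0,0,2,1,2,2,2,2,2,2,4,2,2,4,1,4,3,1,3,1,3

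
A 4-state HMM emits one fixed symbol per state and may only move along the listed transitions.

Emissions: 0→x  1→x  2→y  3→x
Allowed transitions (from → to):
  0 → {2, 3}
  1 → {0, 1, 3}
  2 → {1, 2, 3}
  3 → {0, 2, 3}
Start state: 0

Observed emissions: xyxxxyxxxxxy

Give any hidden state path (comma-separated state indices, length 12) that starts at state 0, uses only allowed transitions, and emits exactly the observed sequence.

0,2,3,3,0,2,3,3,0,3,0,2

  pos 0: x in {0,1,3}, choose 0; start
  pos 1: y in {2}, choose 2; 0->2 ok
  pos 2: x in {0,1,3}, choose 3; 2->3 ok
  pos 3: x in {0,1,3}, choose 3; 3->3 ok
  pos 4: x in {0,1,3}, choose 0; 3->0 ok
  pos 5: y in {2}, choose 2; 0->2 ok
  pos 6: x in {0,1,3}, choose 3; 2->3 ok
  pos 7: x in {0,1,3}, choose 3; 3->3 ok
  pos 8: x in {0,1,3}, choose 0; 3->0 ok
  pos 9: x in {0,1,3}, choose 3; 0->3 ok
  pos 10: x in {0,1,3}, choose 0; 3->0 ok
  pos 11: y in {2}, choose 2; 0->2 ok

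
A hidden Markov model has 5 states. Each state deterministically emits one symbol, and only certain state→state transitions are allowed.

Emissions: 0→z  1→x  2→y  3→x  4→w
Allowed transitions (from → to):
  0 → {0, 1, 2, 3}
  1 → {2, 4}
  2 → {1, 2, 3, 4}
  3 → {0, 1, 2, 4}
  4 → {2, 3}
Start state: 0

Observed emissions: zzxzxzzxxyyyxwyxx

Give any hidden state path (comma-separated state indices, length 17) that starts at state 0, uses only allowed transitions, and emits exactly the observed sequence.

0,0,3,0,3,0,0,3,1,2,2,2,1,4,2,3,1

  [0] z  {0}  => 0  start
  [1] z  {0}  => 0  0->0 ok
  [2] x  {1,3}  => 3  0->3 ok
  [3] z  {0}  => 0  3->0 ok
  [4] x  {1,3}  => 3  0->3 ok
  [5] z  {0}  => 0  3->0 ok
  [6] z  {0}  => 0  0->0 ok
  [7] x  {1,3}  => 3  0->3 ok
  [8] x  {1,3}  => 1  3->1 ok
  [9] y  {2}  => 2  1->2 ok
  [10] y  {2}  => 2  2->2 ok
  [11] y  {2}  => 2  2->2 ok
  [12] x  {1,3}  => 1  2->1 ok
  [13] w  {4}  => 4  1->4 ok
  [14] y  {2}  => 2  4->2 ok
  [15] x  {1,3}  => 3  2->3 ok
  [16] x  {1,3}  => 1  3->1 ok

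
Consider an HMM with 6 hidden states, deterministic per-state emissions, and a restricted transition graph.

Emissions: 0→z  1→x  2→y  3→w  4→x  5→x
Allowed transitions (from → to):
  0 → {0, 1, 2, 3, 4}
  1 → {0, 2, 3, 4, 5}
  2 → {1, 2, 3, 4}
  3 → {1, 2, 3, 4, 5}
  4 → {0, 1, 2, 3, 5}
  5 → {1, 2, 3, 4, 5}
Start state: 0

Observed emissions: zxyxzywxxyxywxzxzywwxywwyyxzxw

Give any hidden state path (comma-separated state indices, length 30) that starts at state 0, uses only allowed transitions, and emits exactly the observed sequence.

0,1,2,1,0,2,3,1,5,2,1,2,3,4,0,1,0,2,3,3,5,2,3,3,2,2,1,0,4,3

  t0 'z' -> {0}, take 0 (start)
  t1 'x' -> {1,4,5}, take 1 (0->1 ok)
  t2 'y' -> {2}, take 2 (1->2 ok)
  t3 'x' -> {1,4,5}, take 1 (2->1 ok)
  t4 'z' -> {0}, take 0 (1->0 ok)
  t5 'y' -> {2}, take 2 (0->2 ok)
  t6 'w' -> {3}, take 3 (2->3 ok)
  t7 'x' -> {1,4,5}, take 1 (3->1 ok)
  t8 'x' -> {1,4,5}, take 5 (1->5 ok)
  t9 'y' -> {2}, take 2 (5->2 ok)
  t10 'x' -> {1,4,5}, take 1 (2->1 ok)
  t11 'y' -> {2}, take 2 (1->2 ok)
  t12 'w' -> {3}, take 3 (2->3 ok)
  t13 'x' -> {1,4,5}, take 4 (3->4 ok)
  t14 'z' -> {0}, take 0 (4->0 ok)
  t15 'x' -> {1,4,5}, take 1 (0->1 ok)
  t16 'z' -> {0}, take 0 (1->0 ok)
  t17 'y' -> {2}, take 2 (0->2 ok)
  t18 'w' -> {3}, take 3 (2->3 ok)
  t19 'w' -> {3}, take 3 (3->3 ok)
  t20 'x' -> {1,4,5}, take 5 (3->5 ok)
  t21 'y' -> {2}, take 2 (5->2 ok)
  t22 'w' -> {3}, take 3 (2->3 ok)
  t23 'w' -> {3}, take 3 (3->3 ok)
  t24 'y' -> {2}, take 2 (3->2 ok)
  t25 'y' -> {2}, take 2 (2->2 ok)
  t26 'x' -> {1,4,5}, take 1 (2->1 ok)
  t27 'z' -> {0}, take 0 (1->0 ok)
  t28 'x' -> {1,4,5}, take 4 (0->4 ok)
  t29 'w' -> {3}, take 3 (4->3 ok)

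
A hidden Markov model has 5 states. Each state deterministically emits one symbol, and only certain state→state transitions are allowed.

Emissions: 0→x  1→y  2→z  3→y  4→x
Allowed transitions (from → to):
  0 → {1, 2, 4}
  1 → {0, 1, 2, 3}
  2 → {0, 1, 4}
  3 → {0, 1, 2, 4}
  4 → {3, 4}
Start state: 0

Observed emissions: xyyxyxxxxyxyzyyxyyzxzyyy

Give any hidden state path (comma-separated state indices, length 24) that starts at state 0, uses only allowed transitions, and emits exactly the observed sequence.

  t0 'x' -> {0,4}, take 0 (start)
  t1 'y' -> {1,3}, take 1 (0->1 ok)
  t2 'y' -> {1,3}, take 3 (1->3 ok)
  t3 'x' -> {0,4}, take 0 (3->0 ok)
  t4 'y' -> {1,3}, take 1 (0->1 ok)
  t5 'x' -> {0,4}, take 0 (1->0 ok)
  t6 'x' -> {0,4}, take 4 (0->4 ok)
  t7 'x' -> {0,4}, take 4 (4->4 ok)
  t8 'x' -> {0,4}, take 4 (4->4 ok)
  t9 'y' -> {1,3}, take 3 (4->3 ok)
  t10 'x' -> {0,4}, take 4 (3->4 ok)
  t11 'y' -> {1,3}, take 3 (4->3 ok)
  t12 'z' -> {2}, take 2 (3->2 ok)
  t13 'y' -> {1,3}, take 1 (2->1 ok)
  t14 'y' -> {1,3}, take 3 (1->3 ok)
  t15 'x' -> {0,4}, take 4 (3->4 ok)
  t16 'y' -> {1,3}, take 3 (4->3 ok)
  t17 'y' -> {1,3}, take 1 (3->1 ok)
  t18 'z' -> {2}, take 2 (1->2 ok)
  t19 'x' -> {0,4}, take 0 (2->0 ok)
  t20 'z' -> {2}, take 2 (0->2 ok)
  t21 'y' -> {1,3}, take 1 (2->1 ok)
  t22 'y' -> {1,3}, take 1 (1->1 ok)
  t23 'y' -> {1,3}, take 3 (1->3 ok)

0,1,3,0,1,0,4,4,4,3,4,3,2,1,3,4,3,1,2,0,2,1,1,3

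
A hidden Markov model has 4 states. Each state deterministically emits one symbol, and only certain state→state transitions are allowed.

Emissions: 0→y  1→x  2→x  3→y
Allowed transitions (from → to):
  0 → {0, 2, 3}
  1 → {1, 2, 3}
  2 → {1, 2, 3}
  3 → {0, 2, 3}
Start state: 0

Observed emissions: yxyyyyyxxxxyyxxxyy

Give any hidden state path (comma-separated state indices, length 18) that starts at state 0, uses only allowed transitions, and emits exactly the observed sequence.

0,2,3,0,3,3,3,2,2,1,1,3,0,2,1,2,3,3

  [0] y  {0,3}  => 0  start
  [1] x  {1,2}  => 2  0->2 ok
  [2] y  {0,3}  => 3  2->3 ok
  [3] y  {0,3}  => 0  3->0 ok
  [4] y  {0,3}  => 3  0->3 ok
  [5] y  {0,3}  => 3  3->3 ok
  [6] y  {0,3}  => 3  3->3 ok
  [7] x  {1,2}  => 2  3->2 ok
  [8] x  {1,2}  => 2  2->2 ok
  [9] x  {1,2}  => 1  2->1 ok
  [10] x  {1,2}  => 1  1->1 ok
  [11] y  {0,3}  => 3  1->3 ok
  [12] y  {0,3}  => 0  3->0 ok
  [13] x  {1,2}  => 2  0->2 ok
  [14] x  {1,2}  => 1  2->1 ok
  [15] x  {1,2}  => 2  1->2 ok
  [16] y  {0,3}  => 3  2->3 ok
  [17] y  {0,3}  => 3  3->3 ok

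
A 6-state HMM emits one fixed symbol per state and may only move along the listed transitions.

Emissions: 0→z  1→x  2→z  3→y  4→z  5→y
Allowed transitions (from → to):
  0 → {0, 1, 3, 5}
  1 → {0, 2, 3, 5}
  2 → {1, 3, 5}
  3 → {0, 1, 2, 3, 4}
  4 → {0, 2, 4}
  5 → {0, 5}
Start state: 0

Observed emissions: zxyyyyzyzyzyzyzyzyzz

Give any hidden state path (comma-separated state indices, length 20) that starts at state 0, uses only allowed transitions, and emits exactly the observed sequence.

0,1,5,5,5,5,0,5,0,3,0,5,0,5,0,5,0,5,0,0

  pos 0: z in {0,2,4}, choose 0; start
  pos 1: x in {1}, choose 1; 0->1 ok
  pos 2: y in {3,5}, choose 5; 1->5 ok
  pos 3: y in {3,5}, choose 5; 5->5 ok
  pos 4: y in {3,5}, choose 5; 5->5 ok
  pos 5: y in {3,5}, choose 5; 5->5 ok
  pos 6: z in {0,2,4}, choose 0; 5->0 ok
  pos 7: y in {3,5}, choose 5; 0->5 ok
  pos 8: z in {0,2,4}, choose 0; 5->0 ok
  pos 9: y in {3,5}, choose 3; 0->3 ok
  pos 10: z in {0,2,4}, choose 0; 3->0 ok
  pos 11: y in {3,5}, choose 5; 0->5 ok
  pos 12: z in {0,2,4}, choose 0; 5->0 ok
  pos 13: y in {3,5}, choose 5; 0->5 ok
  pos 14: z in {0,2,4}, choose 0; 5->0 ok
  pos 15: y in {3,5}, choose 5; 0->5 ok
  pos 16: z in {0,2,4}, choose 0; 5->0 ok
  pos 17: y in {3,5}, choose 5; 0->5 ok
  pos 18: z in {0,2,4}, choose 0; 5->0 ok
  pos 19: z in {0,2,4}, choose 0; 0->0 ok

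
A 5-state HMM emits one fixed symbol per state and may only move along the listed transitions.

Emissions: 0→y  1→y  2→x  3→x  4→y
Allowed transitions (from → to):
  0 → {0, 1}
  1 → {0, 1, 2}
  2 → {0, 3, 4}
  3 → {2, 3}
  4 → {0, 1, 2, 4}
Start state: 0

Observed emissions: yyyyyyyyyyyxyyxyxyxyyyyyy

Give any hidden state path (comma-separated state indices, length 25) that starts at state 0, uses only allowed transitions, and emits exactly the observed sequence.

0,1,0,0,1,1,1,0,1,0,1,2,4,4,2,4,2,4,2,4,1,1,0,1,0

  [0] y  {0,1,4}  => 0  start
  [1] y  {0,1,4}  => 1  0->1 ok
  [2] y  {0,1,4}  => 0  1->0 ok
  [3] y  {0,1,4}  => 0  0->0 ok
  [4] y  {0,1,4}  => 1  0->1 ok
  [5] y  {0,1,4}  => 1  1->1 ok
  [6] y  {0,1,4}  => 1  1->1 ok
  [7] y  {0,1,4}  => 0  1->0 ok
  [8] y  {0,1,4}  => 1  0->1 ok
  [9] y  {0,1,4}  => 0  1->0 ok
  [10] y  {0,1,4}  => 1  0->1 ok
  [11] x  {2,3}  => 2  1->2 ok
  [12] y  {0,1,4}  => 4  2->4 ok
  [13] y  {0,1,4}  => 4  4->4 ok
  [14] x  {2,3}  => 2  4->2 ok
  [15] y  {0,1,4}  => 4  2->4 ok
  [16] x  {2,3}  => 2  4->2 ok
  [17] y  {0,1,4}  => 4  2->4 ok
  [18] x  {2,3}  => 2  4->2 ok
  [19] y  {0,1,4}  => 4  2->4 ok
  [20] y  {0,1,4}  => 1  4->1 ok
  [21] y  {0,1,4}  => 1  1->1 ok
  [22] y  {0,1,4}  => 0  1->0 ok
  [23] y  {0,1,4}  => 1  0->1 ok
  [24] y  {0,1,4}  => 0  1->0 ok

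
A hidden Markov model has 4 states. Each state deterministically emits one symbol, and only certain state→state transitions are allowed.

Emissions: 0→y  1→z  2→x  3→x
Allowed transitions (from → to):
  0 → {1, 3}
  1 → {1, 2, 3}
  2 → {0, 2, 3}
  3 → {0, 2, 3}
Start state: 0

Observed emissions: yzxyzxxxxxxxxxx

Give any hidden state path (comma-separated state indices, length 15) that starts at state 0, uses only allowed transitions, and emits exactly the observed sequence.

0,1,2,0,1,3,3,2,2,3,2,2,2,2,3

  [0] y  {0}  => 0  start
  [1] z  {1}  => 1  0->1 ok
  [2] x  {2,3}  => 2  1->2 ok
  [3] y  {0}  => 0  2->0 ok
  [4] z  {1}  => 1  0->1 ok
  [5] x  {2,3}  => 3  1->3 ok
  [6] x  {2,3}  => 3  3->3 ok
  [7] x  {2,3}  => 2  3->2 ok
  [8] x  {2,3}  => 2  2->2 ok
  [9] x  {2,3}  => 3  2->3 ok
  [10] x  {2,3}  => 2  3->2 ok
  [11] x  {2,3}  => 2  2->2 ok
  [12] x  {2,3}  => 2  2->2 ok
  [13] x  {2,3}  => 2  2->2 ok
  [14] x  {2,3}  => 3  2->3 ok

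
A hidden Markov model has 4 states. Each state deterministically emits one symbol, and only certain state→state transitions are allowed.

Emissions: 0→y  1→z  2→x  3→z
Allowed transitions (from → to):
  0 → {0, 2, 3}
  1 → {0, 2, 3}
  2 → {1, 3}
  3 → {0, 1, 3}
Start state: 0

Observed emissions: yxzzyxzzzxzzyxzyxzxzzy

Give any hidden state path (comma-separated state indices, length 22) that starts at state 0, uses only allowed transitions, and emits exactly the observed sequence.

0,2,1,3,0,2,3,3,1,2,3,1,0,2,1,0,2,1,2,1,3,0

  [0] y  {0}  => 0  start
  [1] x  {2}  => 2  0->2 ok
  [2] z  {1,3}  => 1  2->1 ok
  [3] z  {1,3}  => 3  1->3 ok
  [4] y  {0}  => 0  3->0 ok
  [5] x  {2}  => 2  0->2 ok
  [6] z  {1,3}  => 3  2->3 ok
  [7] z  {1,3}  => 3  3->3 ok
  [8] z  {1,3}  => 1  3->1 ok
  [9] x  {2}  => 2  1->2 ok
  [10] z  {1,3}  => 3  2->3 ok
  [11] z  {1,3}  => 1  3->1 ok
  [12] y  {0}  => 0  1->0 ok
  [13] x  {2}  => 2  0->2 ok
  [14] z  {1,3}  => 1  2->1 ok
  [15] y  {0}  => 0  1->0 ok
  [16] x  {2}  => 2  0->2 ok
  [17] z  {1,3}  => 1  2->1 ok
  [18] x  {2}  => 2  1->2 ok
  [19] z  {1,3}  => 1  2->1 ok
  [20] z  {1,3}  => 3  1->3 ok
  [21] y  {0}  => 0  3->0 ok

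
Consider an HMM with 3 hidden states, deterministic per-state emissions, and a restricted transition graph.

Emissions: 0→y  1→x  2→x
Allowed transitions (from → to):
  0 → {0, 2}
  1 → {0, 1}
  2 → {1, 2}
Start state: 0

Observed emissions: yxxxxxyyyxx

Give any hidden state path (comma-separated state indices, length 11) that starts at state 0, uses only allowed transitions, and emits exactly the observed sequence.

0,2,2,2,2,1,0,0,0,2,1

  pos 0: y in {0}, choose 0; start
  pos 1: x in {1,2}, choose 2; 0->2 ok
  pos 2: x in {1,2}, choose 2; 2->2 ok
  pos 3: x in {1,2}, choose 2; 2->2 ok
  pos 4: x in {1,2}, choose 2; 2->2 ok
  pos 5: x in {1,2}, choose 1; 2->1 ok
  pos 6: y in {0}, choose 0; 1->0 ok
  pos 7: y in {0}, choose 0; 0->0 ok
  pos 8: y in {0}, choose 0; 0->0 ok
  pos 9: x in {1,2}, choose 2; 0->2 ok
  pos 10: x in {1,2}, choose 1; 2->1 ok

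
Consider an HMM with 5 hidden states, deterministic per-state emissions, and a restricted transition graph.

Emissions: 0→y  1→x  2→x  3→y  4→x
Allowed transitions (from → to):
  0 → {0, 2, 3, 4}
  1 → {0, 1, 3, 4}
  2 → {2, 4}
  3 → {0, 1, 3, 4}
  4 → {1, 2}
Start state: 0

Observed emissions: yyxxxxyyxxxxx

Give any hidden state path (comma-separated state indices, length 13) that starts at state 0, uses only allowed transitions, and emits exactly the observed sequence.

0,0,2,4,1,1,0,0,2,2,4,2,4

  pos 0: y in {0,3}, choose 0; start
  pos 1: y in {0,3}, choose 0; 0->0 ok
  pos 2: x in {1,2,4}, choose 2; 0->2 ok
  pos 3: x in {1,2,4}, choose 4; 2->4 ok
  pos 4: x in {1,2,4}, choose 1; 4->1 ok
  pos 5: x in {1,2,4}, choose 1; 1->1 ok
  pos 6: y in {0,3}, choose 0; 1->0 ok
  pos 7: y in {0,3}, choose 0; 0->0 ok
  pos 8: x in {1,2,4}, choose 2; 0->2 ok
  pos 9: x in {1,2,4}, choose 2; 2->2 ok
  pos 10: x in {1,2,4}, choose 4; 2->4 ok
  pos 11: x in {1,2,4}, choose 2; 4->2 ok
  pos 12: x in {1,2,4}, choose 4; 2->4 ok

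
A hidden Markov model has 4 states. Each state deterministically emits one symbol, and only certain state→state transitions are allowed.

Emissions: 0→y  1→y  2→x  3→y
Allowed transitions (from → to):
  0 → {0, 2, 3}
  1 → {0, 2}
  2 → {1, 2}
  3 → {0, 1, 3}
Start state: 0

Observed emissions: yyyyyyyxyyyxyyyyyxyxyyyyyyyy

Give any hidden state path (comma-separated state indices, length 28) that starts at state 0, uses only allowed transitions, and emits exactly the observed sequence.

  t0 'y' -> {0,1,3}, take 0 (start)
  t1 'y' -> {0,1,3}, take 3 (0->3 ok)
  t2 'y' -> {0,1,3}, take 0 (3->0 ok)
  t3 'y' -> {0,1,3}, take 0 (0->0 ok)
  t4 'y' -> {0,1,3}, take 3 (0->3 ok)
  t5 'y' -> {0,1,3}, take 3 (3->3 ok)
  t6 'y' -> {0,1,3}, take 1 (3->1 ok)
  t7 'x' -> {2}, take 2 (1->2 ok)
  t8 'y' -> {0,1,3}, take 1 (2->1 ok)
  t9 'y' -> {0,1,3}, take 0 (1->0 ok)
  t10 'y' -> {0,1,3}, take 0 (0->0 ok)
  t11 'x' -> {2}, take 2 (0->2 ok)
  t12 'y' -> {0,1,3}, take 1 (2->1 ok)
  t13 'y' -> {0,1,3}, take 0 (1->0 ok)
  t14 'y' -> {0,1,3}, take 3 (0->3 ok)
  t15 'y' -> {0,1,3}, take 3 (3->3 ok)
  t16 'y' -> {0,1,3}, take 0 (3->0 ok)
  t17 'x' -> {2}, take 2 (0->2 ok)
  t18 'y' -> {0,1,3}, take 1 (2->1 ok)
  t19 'x' -> {2}, take 2 (1->2 ok)
  t20 'y' -> {0,1,3}, take 1 (2->1 ok)
  t21 'y' -> {0,1,3}, take 0 (1->0 ok)
  t22 'y' -> {0,1,3}, take 3 (0->3 ok)
  t23 'y' -> {0,1,3}, take 1 (3->1 ok)
  t24 'y' -> {0,1,3}, take 0 (1->0 ok)
  t25 'y' -> {0,1,3}, take 3 (0->3 ok)
  t26 'y' -> {0,1,3}, take 3 (3->3 ok)
  t27 'y' -> {0,1,3}, take 0 (3->0 ok)

0,3,0,0,3,3,1,2,1,0,0,2,1,0,3,3,0,2,1,2,1,0,3,1,0,3,3,0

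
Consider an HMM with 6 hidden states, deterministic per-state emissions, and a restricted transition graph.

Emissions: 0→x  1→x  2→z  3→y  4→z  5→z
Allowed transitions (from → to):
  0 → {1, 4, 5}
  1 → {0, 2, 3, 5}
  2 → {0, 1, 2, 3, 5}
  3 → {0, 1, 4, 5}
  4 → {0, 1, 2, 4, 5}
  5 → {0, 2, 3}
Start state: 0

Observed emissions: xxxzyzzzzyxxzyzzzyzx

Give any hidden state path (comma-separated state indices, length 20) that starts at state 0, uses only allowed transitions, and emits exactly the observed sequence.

0,1,0,5,3,4,5,2,2,3,0,1,5,3,5,2,5,3,4,1

  pos 0: x in {0,1}, choose 0; start
  pos 1: x in {0,1}, choose 1; 0->1 ok
  pos 2: x in {0,1}, choose 0; 1->0 ok
  pos 3: z in {2,4,5}, choose 5; 0->5 ok
  pos 4: y in {3}, choose 3; 5->3 ok
  pos 5: z in {2,4,5}, choose 4; 3->4 ok
  pos 6: z in {2,4,5}, choose 5; 4->5 ok
  pos 7: z in {2,4,5}, choose 2; 5->2 ok
  pos 8: z in {2,4,5}, choose 2; 2->2 ok
  pos 9: y in {3}, choose 3; 2->3 ok
  pos 10: x in {0,1}, choose 0; 3->0 ok
  pos 11: x in {0,1}, choose 1; 0->1 ok
  pos 12: z in {2,4,5}, choose 5; 1->5 ok
  pos 13: y in {3}, choose 3; 5->3 ok
  pos 14: z in {2,4,5}, choose 5; 3->5 ok
  pos 15: z in {2,4,5}, choose 2; 5->2 ok
  pos 16: z in {2,4,5}, choose 5; 2->5 ok
  pos 17: y in {3}, choose 3; 5->3 ok
  pos 18: z in {2,4,5}, choose 4; 3->4 ok
  pos 19: x in {0,1}, choose 1; 4->1 ok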